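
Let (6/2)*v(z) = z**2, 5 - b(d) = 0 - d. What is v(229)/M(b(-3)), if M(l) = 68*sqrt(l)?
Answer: 52441*sqrt(2)/408 ≈ 181.77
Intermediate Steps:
b(d) = 5 + d (b(d) = 5 - (0 - d) = 5 - (-1)*d = 5 + d)
v(z) = z**2/3
v(229)/M(b(-3)) = ((1/3)*229**2)/((68*sqrt(5 - 3))) = ((1/3)*52441)/((68*sqrt(2))) = 52441*(sqrt(2)/136)/3 = 52441*sqrt(2)/408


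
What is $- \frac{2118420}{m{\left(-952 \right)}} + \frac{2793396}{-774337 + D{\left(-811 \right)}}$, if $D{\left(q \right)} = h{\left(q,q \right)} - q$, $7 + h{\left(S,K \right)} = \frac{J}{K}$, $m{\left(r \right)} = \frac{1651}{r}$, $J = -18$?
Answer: $\frac{1265165732038379244}{1035730489495} \approx 1.2215 \cdot 10^{6}$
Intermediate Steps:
$h{\left(S,K \right)} = -7 - \frac{18}{K}$
$D{\left(q \right)} = -7 - q - \frac{18}{q}$ ($D{\left(q \right)} = \left(-7 - \frac{18}{q}\right) - q = -7 - q - \frac{18}{q}$)
$- \frac{2118420}{m{\left(-952 \right)}} + \frac{2793396}{-774337 + D{\left(-811 \right)}} = - \frac{2118420}{1651 \frac{1}{-952}} + \frac{2793396}{-774337 - \left(-804 - \frac{18}{811}\right)} = - \frac{2118420}{1651 \left(- \frac{1}{952}\right)} + \frac{2793396}{-774337 - - \frac{652062}{811}} = - \frac{2118420}{- \frac{1651}{952}} + \frac{2793396}{-774337 + \left(-7 + 811 + \frac{18}{811}\right)} = \left(-2118420\right) \left(- \frac{952}{1651}\right) + \frac{2793396}{-774337 + \frac{652062}{811}} = \frac{2016735840}{1651} + \frac{2793396}{- \frac{627335245}{811}} = \frac{2016735840}{1651} + 2793396 \left(- \frac{811}{627335245}\right) = \frac{2016735840}{1651} - \frac{2265444156}{627335245} = \frac{1265165732038379244}{1035730489495}$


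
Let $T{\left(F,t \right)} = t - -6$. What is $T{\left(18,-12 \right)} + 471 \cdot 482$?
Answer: $227016$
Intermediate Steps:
$T{\left(F,t \right)} = 6 + t$ ($T{\left(F,t \right)} = t + 6 = 6 + t$)
$T{\left(18,-12 \right)} + 471 \cdot 482 = \left(6 - 12\right) + 471 \cdot 482 = -6 + 227022 = 227016$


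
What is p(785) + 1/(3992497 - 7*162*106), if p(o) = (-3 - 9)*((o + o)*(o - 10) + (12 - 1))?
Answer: -56539861235675/3872293 ≈ -1.4601e+7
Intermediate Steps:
p(o) = -132 - 24*o*(-10 + o) (p(o) = -12*((2*o)*(-10 + o) + 11) = -12*(2*o*(-10 + o) + 11) = -12*(11 + 2*o*(-10 + o)) = -132 - 24*o*(-10 + o))
p(785) + 1/(3992497 - 7*162*106) = (-132 - 24*785**2 + 240*785) + 1/(3992497 - 7*162*106) = (-132 - 24*616225 + 188400) + 1/(3992497 - 1134*106) = (-132 - 14789400 + 188400) + 1/(3992497 - 120204) = -14601132 + 1/3872293 = -56539861235675/3872293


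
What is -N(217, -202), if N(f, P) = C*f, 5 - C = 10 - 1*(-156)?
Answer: 34937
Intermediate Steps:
C = -161 (C = 5 - (10 - 1*(-156)) = 5 - (10 + 156) = 5 - 1*166 = 5 - 166 = -161)
N(f, P) = -161*f
-N(217, -202) = -(-161)*217 = -1*(-34937) = 34937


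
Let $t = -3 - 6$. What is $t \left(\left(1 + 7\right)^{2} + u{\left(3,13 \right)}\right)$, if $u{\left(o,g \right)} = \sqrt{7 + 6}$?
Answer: $-576 - 9 \sqrt{13} \approx -608.45$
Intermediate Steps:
$u{\left(o,g \right)} = \sqrt{13}$
$t = -9$ ($t = -3 - 6 = -9$)
$t \left(\left(1 + 7\right)^{2} + u{\left(3,13 \right)}\right) = - 9 \left(\left(1 + 7\right)^{2} + \sqrt{13}\right) = - 9 \left(8^{2} + \sqrt{13}\right) = - 9 \left(64 + \sqrt{13}\right) = -576 - 9 \sqrt{13}$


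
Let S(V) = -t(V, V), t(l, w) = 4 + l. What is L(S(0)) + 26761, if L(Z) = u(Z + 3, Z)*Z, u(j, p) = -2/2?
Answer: 26765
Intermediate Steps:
u(j, p) = -1 (u(j, p) = -2*½ = -1)
S(V) = -4 - V (S(V) = -(4 + V) = -4 - V)
L(Z) = -Z
L(S(0)) + 26761 = -(-4 - 1*0) + 26761 = -(-4 + 0) + 26761 = -1*(-4) + 26761 = 4 + 26761 = 26765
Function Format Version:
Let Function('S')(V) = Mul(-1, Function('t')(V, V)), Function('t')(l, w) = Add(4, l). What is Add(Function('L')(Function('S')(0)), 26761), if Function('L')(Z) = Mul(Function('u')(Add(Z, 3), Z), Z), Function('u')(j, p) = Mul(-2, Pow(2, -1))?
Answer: 26765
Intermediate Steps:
Function('u')(j, p) = -1 (Function('u')(j, p) = Mul(-2, Rational(1, 2)) = -1)
Function('S')(V) = Add(-4, Mul(-1, V)) (Function('S')(V) = Mul(-1, Add(4, V)) = Add(-4, Mul(-1, V)))
Function('L')(Z) = Mul(-1, Z)
Add(Function('L')(Function('S')(0)), 26761) = Add(Mul(-1, Add(-4, Mul(-1, 0))), 26761) = Add(Mul(-1, Add(-4, 0)), 26761) = Add(Mul(-1, -4), 26761) = Add(4, 26761) = 26765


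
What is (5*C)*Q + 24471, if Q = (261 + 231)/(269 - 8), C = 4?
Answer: 2132257/87 ≈ 24509.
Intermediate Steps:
Q = 164/87 (Q = 492/261 = 492*(1/261) = 164/87 ≈ 1.8851)
(5*C)*Q + 24471 = (5*4)*(164/87) + 24471 = 20*(164/87) + 24471 = 3280/87 + 24471 = 2132257/87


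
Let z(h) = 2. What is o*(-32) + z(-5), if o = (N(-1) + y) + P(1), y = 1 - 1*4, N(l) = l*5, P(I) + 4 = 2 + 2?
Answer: 258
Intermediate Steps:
P(I) = 0 (P(I) = -4 + (2 + 2) = -4 + 4 = 0)
N(l) = 5*l
y = -3 (y = 1 - 4 = -3)
o = -8 (o = (5*(-1) - 3) + 0 = (-5 - 3) + 0 = -8 + 0 = -8)
o*(-32) + z(-5) = -8*(-32) + 2 = 256 + 2 = 258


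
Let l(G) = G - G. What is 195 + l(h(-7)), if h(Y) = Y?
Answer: 195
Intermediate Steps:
l(G) = 0
195 + l(h(-7)) = 195 + 0 = 195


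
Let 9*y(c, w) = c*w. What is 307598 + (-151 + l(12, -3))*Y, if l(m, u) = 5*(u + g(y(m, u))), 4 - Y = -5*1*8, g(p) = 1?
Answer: 300514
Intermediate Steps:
y(c, w) = c*w/9 (y(c, w) = (c*w)/9 = c*w/9)
Y = 44 (Y = 4 - (-5*1)*8 = 4 - (-5)*8 = 4 - 1*(-40) = 4 + 40 = 44)
l(m, u) = 5 + 5*u (l(m, u) = 5*(u + 1) = 5*(1 + u) = 5 + 5*u)
307598 + (-151 + l(12, -3))*Y = 307598 + (-151 + (5 + 5*(-3)))*44 = 307598 + (-151 + (5 - 15))*44 = 307598 + (-151 - 10)*44 = 307598 - 161*44 = 307598 - 7084 = 300514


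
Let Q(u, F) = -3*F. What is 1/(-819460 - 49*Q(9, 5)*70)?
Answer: -1/768010 ≈ -1.3021e-6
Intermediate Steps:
1/(-819460 - 49*Q(9, 5)*70) = 1/(-819460 - (-147)*5*70) = 1/(-819460 - 49*(-15)*70) = 1/(-819460 + 735*70) = 1/(-819460 + 51450) = 1/(-768010) = -1/768010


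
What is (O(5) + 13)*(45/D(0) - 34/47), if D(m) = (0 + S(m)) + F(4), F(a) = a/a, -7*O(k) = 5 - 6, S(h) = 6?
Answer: 172684/2303 ≈ 74.982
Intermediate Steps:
O(k) = ⅐ (O(k) = -(5 - 6)/7 = -⅐*(-1) = ⅐)
F(a) = 1
D(m) = 7 (D(m) = (0 + 6) + 1 = 6 + 1 = 7)
(O(5) + 13)*(45/D(0) - 34/47) = (⅐ + 13)*(45/7 - 34/47) = 92*(45*(⅐) - 34*1/47)/7 = 92*(45/7 - 34/47)/7 = (92/7)*(1877/329) = 172684/2303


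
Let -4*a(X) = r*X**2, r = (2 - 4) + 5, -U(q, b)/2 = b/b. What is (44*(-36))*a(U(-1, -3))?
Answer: 4752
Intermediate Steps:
U(q, b) = -2 (U(q, b) = -2*b/b = -2*1 = -2)
r = 3 (r = -2 + 5 = 3)
a(X) = -3*X**2/4
(44*(-36))*a(U(-1, -3)) = (44*(-36))*(-3/4*(-2)**2) = -(-1188)*4 = -1584*(-3) = 4752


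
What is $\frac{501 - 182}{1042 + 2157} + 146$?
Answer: $\frac{467373}{3199} \approx 146.1$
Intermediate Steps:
$\frac{501 - 182}{1042 + 2157} + 146 = \frac{319}{3199} + 146 = \frac{467373}{3199}$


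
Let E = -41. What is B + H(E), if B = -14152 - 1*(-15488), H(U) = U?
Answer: 1295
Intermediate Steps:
B = 1336 (B = -14152 + 15488 = 1336)
B + H(E) = 1336 - 41 = 1295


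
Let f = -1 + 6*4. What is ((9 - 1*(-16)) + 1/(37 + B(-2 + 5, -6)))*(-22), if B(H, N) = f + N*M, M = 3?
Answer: -11561/21 ≈ -550.52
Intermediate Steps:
f = 23 (f = -1 + 24 = 23)
B(H, N) = 23 + 3*N (B(H, N) = 23 + N*3 = 23 + 3*N)
((9 - 1*(-16)) + 1/(37 + B(-2 + 5, -6)))*(-22) = ((9 - 1*(-16)) + 1/(37 + (23 + 3*(-6))))*(-22) = ((9 + 16) + 1/(37 + (23 - 18)))*(-22) = (25 + 1/(37 + 5))*(-22) = (25 + 1/42)*(-22) = (1051/42)*(-22) = -11561/21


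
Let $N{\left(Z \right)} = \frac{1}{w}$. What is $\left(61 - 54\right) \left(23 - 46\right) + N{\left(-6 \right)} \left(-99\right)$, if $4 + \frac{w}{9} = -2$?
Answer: $- \frac{955}{6} \approx -159.17$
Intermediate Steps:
$w = -54$ ($w = -36 + 9 \left(-2\right) = -36 - 18 = -54$)
$N{\left(Z \right)} = - \frac{1}{54}$ ($N{\left(Z \right)} = \frac{1}{-54} = - \frac{1}{54}$)
$\left(61 - 54\right) \left(23 - 46\right) + N{\left(-6 \right)} \left(-99\right) = \left(61 - 54\right) \left(23 - 46\right) - - \frac{11}{6} = 7 \left(-23\right) + \frac{11}{6} = -161 + \frac{11}{6} = - \frac{955}{6}$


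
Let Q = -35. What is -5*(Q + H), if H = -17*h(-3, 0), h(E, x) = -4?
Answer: -165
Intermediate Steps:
H = 68 (H = -17*(-4) = 68)
-5*(Q + H) = -5*(-35 + 68) = -5*33 = -165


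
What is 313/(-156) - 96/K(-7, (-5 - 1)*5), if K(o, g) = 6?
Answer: -2809/156 ≈ -18.006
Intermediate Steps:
313/(-156) - 96/K(-7, (-5 - 1)*5) = 313/(-156) - 96/6 = 313*(-1/156) - 96*1/6 = -313/156 - 16 = -2809/156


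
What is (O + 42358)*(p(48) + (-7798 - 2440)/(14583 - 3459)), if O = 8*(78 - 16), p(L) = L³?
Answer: 13179910223795/2781 ≈ 4.7393e+9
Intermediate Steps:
O = 496 (O = 8*62 = 496)
(O + 42358)*(p(48) + (-7798 - 2440)/(14583 - 3459)) = (496 + 42358)*(48³ + (-7798 - 2440)/(14583 - 3459)) = 42854*(110592 - 10238/11124) = 42854*(110592 - 10238*1/11124) = 42854*(110592 - 5119/5562) = 42854*(615107585/5562) = 13179910223795/2781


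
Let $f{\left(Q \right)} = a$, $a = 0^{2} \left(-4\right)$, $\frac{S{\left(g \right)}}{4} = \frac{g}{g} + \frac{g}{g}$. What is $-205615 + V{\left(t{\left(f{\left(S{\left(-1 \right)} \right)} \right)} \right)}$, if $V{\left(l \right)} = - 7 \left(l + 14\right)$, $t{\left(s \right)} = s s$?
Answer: $-205713$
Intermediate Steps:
$S{\left(g \right)} = 8$ ($S{\left(g \right)} = 4 \left(\frac{g}{g} + \frac{g}{g}\right) = 4 \left(1 + 1\right) = 4 \cdot 2 = 8$)
$a = 0$ ($a = 0 \left(-4\right) = 0$)
$f{\left(Q \right)} = 0$
$t{\left(s \right)} = s^{2}$
$V{\left(l \right)} = -98 - 7 l$ ($V{\left(l \right)} = - 7 \left(14 + l\right) = -98 - 7 l$)
$-205615 + V{\left(t{\left(f{\left(S{\left(-1 \right)} \right)} \right)} \right)} = -205615 - \left(98 + 7 \cdot 0^{2}\right) = -205615 - 98 = -205713$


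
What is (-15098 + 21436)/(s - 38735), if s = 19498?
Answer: -6338/19237 ≈ -0.32947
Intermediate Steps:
(-15098 + 21436)/(s - 38735) = (-15098 + 21436)/(19498 - 38735) = 6338/(-19237) = 6338*(-1/19237) = -6338/19237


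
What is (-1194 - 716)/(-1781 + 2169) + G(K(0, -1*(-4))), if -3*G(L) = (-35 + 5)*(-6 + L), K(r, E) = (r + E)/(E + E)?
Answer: -11625/194 ≈ -59.923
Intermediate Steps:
K(r, E) = (E + r)/(2*E) (K(r, E) = (E + r)/((2*E)) = (E + r)*(1/(2*E)) = (E + r)/(2*E))
G(L) = -60 + 10*L (G(L) = -(-35 + 5)*(-6 + L)/3 = -(-10)*(-6 + L) = -(180 - 30*L)/3 = -60 + 10*L)
(-1194 - 716)/(-1781 + 2169) + G(K(0, -1*(-4))) = (-1194 - 716)/(-1781 + 2169) + (-60 + 10*((-1*(-4) + 0)/(2*((-1*(-4)))))) = -1910/388 + (-60 + 10*((1/2)*(4 + 0)/4)) = -1910*1/388 + (-60 + 10*((1/2)*(1/4)*4)) = -955/194 + (-60 + 10*(1/2)) = -955/194 + (-60 + 5) = -955/194 - 55 = -11625/194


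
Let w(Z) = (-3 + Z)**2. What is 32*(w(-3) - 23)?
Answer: 416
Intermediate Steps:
32*(w(-3) - 23) = 32*((-3 - 3)**2 - 23) = 32*((-6)**2 - 23) = 32*(36 - 23) = 32*13 = 416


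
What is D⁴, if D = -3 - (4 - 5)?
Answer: 16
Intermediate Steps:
D = -2 (D = -3 - 1*(-1) = -3 + 1 = -2)
D⁴ = (-2)⁴ = 16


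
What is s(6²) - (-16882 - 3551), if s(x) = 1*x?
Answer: 20469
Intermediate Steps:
s(x) = x
s(6²) - (-16882 - 3551) = 6² - (-16882 - 3551) = 36 - 1*(-20433) = 36 + 20433 = 20469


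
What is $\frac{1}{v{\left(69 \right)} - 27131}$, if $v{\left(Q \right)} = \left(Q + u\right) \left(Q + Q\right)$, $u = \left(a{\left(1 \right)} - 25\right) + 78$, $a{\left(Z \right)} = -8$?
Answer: $- \frac{1}{11399} \approx -8.7727 \cdot 10^{-5}$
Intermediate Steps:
$u = 45$ ($u = \left(-8 - 25\right) + 78 = -33 + 78 = 45$)
$v{\left(Q \right)} = 2 Q \left(45 + Q\right)$ ($v{\left(Q \right)} = \left(Q + 45\right) \left(Q + Q\right) = \left(45 + Q\right) 2 Q = 2 Q \left(45 + Q\right)$)
$\frac{1}{v{\left(69 \right)} - 27131} = \frac{1}{2 \cdot 69 \left(45 + 69\right) - 27131} = \frac{1}{2 \cdot 69 \cdot 114 - 27131} = \frac{1}{15732 - 27131} = \frac{1}{-11399} = - \frac{1}{11399}$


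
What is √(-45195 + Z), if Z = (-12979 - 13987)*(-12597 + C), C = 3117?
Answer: 3*√28399165 ≈ 15987.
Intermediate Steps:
Z = 255637680 (Z = (-12979 - 13987)*(-12597 + 3117) = -26966*(-9480) = 255637680)
√(-45195 + Z) = √(-45195 + 255637680) = √255592485 = 3*√28399165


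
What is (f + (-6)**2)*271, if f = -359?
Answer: -87533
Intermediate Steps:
(f + (-6)**2)*271 = (-359 + (-6)**2)*271 = (-359 + 36)*271 = -323*271 = -87533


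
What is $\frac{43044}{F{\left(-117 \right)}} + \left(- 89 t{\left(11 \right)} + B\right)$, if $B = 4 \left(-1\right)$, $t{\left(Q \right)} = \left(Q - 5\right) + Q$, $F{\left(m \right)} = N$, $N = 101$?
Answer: $- \frac{110173}{101} \approx -1090.8$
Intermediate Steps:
$F{\left(m \right)} = 101$
$t{\left(Q \right)} = -5 + 2 Q$ ($t{\left(Q \right)} = \left(-5 + Q\right) + Q = -5 + 2 Q$)
$B = -4$
$\frac{43044}{F{\left(-117 \right)}} + \left(- 89 t{\left(11 \right)} + B\right) = \frac{43044}{101} - \left(4 + 89 \left(-5 + 2 \cdot 11\right)\right) = 43044 \cdot \frac{1}{101} - \left(4 + 89 \left(-5 + 22\right)\right) = \frac{43044}{101} - 1517 = - \frac{110173}{101}$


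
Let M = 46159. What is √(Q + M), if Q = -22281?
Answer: √23878 ≈ 154.53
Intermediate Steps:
√(Q + M) = √(-22281 + 46159) = √23878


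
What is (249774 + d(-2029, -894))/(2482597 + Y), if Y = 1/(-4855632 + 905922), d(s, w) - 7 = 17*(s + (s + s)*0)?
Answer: 850325166480/9805538196869 ≈ 0.086719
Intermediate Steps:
d(s, w) = 7 + 17*s (d(s, w) = 7 + 17*(s + (s + s)*0) = 7 + 17*(s + (2*s)*0) = 7 + 17*(s + 0) = 7 + 17*s)
Y = -1/3949710 (Y = 1/(-3949710) = -1/3949710 ≈ -2.5318e-7)
(249774 + d(-2029, -894))/(2482597 + Y) = (249774 + (7 + 17*(-2029)))/(2482597 - 1/3949710) = (249774 + (7 - 34493))/(9805538196869/3949710) = (249774 - 34486)*(3949710/9805538196869) = 215288*(3949710/9805538196869) = 850325166480/9805538196869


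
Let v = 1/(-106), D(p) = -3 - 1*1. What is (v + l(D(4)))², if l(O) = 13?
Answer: 1896129/11236 ≈ 168.75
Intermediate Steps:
D(p) = -4 (D(p) = -3 - 1 = -4)
v = -1/106 ≈ -0.0094340
(v + l(D(4)))² = (-1/106 + 13)² = (1377/106)² = 1896129/11236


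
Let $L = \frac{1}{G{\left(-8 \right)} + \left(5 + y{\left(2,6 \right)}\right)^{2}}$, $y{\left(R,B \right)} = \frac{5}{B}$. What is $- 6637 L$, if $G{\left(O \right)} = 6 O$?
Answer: $\frac{238932}{503} \approx 475.01$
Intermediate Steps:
$L = - \frac{36}{503}$ ($L = \frac{1}{6 \left(-8\right) + \left(5 + \frac{5}{6}\right)^{2}} = \frac{1}{-48 + \left(5 + 5 \cdot \frac{1}{6}\right)^{2}} = \frac{1}{-48 + \left(5 + \frac{5}{6}\right)^{2}} = \frac{1}{-48 + \left(\frac{35}{6}\right)^{2}} = \frac{1}{-48 + \frac{1225}{36}} = \frac{1}{- \frac{503}{36}} = - \frac{36}{503} \approx -0.071571$)
$- 6637 L = \left(-6637\right) \left(- \frac{36}{503}\right) = \frac{238932}{503}$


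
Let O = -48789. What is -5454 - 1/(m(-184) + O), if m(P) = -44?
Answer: -266335181/48833 ≈ -5454.0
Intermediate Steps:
-5454 - 1/(m(-184) + O) = -5454 - 1/(-44 - 48789) = -5454 - 1/(-48833) = -5454 - 1*(-1/48833) = -5454 + 1/48833 = -266335181/48833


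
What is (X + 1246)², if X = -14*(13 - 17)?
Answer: 1695204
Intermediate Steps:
X = 56 (X = -14*(-4) = 56)
(X + 1246)² = (56 + 1246)² = 1302² = 1695204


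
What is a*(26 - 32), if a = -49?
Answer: 294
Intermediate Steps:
a*(26 - 32) = -49*(26 - 32) = -49*(-6) = 294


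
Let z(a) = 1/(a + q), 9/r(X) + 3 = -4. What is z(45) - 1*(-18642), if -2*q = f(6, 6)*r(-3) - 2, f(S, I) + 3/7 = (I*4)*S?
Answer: 252655124/13553 ≈ 18642.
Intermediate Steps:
r(X) = -9/7 (r(X) = 9/(-3 - 4) = 9/(-7) = 9*(-⅐) = -9/7)
f(S, I) = -3/7 + 4*I*S (f(S, I) = -3/7 + (I*4)*S = -3/7 + (4*I)*S = -3/7 + 4*I*S)
q = 9143/98 (q = -((-3/7 + 4*6*6)*(-9/7) - 2)/2 = -((-3/7 + 144)*(-9/7) - 2)/2 = -((1005/7)*(-9/7) - 2)/2 = -(-9045/49 - 2)/2 = -½*(-9143/49) = 9143/98 ≈ 93.296)
z(a) = 1/(9143/98 + a) (z(a) = 1/(a + 9143/98) = 1/(9143/98 + a))
z(45) - 1*(-18642) = 98/(9143 + 98*45) - 1*(-18642) = 98/(9143 + 4410) + 18642 = 98/13553 + 18642 = 252655124/13553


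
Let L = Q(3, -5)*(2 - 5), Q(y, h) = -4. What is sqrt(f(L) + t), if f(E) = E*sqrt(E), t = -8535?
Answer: sqrt(-8535 + 24*sqrt(3)) ≈ 92.16*I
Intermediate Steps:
L = 12 (L = -4*(2 - 5) = -4*(-3) = 12)
f(E) = E**(3/2)
sqrt(f(L) + t) = sqrt(12**(3/2) - 8535) = sqrt(24*sqrt(3) - 8535) = sqrt(-8535 + 24*sqrt(3))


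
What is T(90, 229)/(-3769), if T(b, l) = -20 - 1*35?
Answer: 55/3769 ≈ 0.014593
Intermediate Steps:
T(b, l) = -55 (T(b, l) = -20 - 35 = -55)
T(90, 229)/(-3769) = -55/(-3769) = -55*(-1/3769) = 55/3769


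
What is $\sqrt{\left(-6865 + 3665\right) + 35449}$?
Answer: $\sqrt{32249} \approx 179.58$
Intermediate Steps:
$\sqrt{\left(-6865 + 3665\right) + 35449} = \sqrt{-3200 + 35449} = \sqrt{32249}$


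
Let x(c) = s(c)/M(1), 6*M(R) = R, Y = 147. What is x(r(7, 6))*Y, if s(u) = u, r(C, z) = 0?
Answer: 0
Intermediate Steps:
M(R) = R/6
x(c) = 6*c (x(c) = c/(((⅙)*1)) = c/(⅙) = c*6 = 6*c)
x(r(7, 6))*Y = (6*0)*147 = 0*147 = 0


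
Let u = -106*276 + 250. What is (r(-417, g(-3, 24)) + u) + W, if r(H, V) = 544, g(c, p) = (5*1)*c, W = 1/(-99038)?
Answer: -2818819557/99038 ≈ -28462.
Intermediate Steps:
W = -1/99038 ≈ -1.0097e-5
g(c, p) = 5*c
u = -29006 (u = -29256 + 250 = -29006)
(r(-417, g(-3, 24)) + u) + W = (544 - 29006) - 1/99038 = -28462 - 1/99038 = -2818819557/99038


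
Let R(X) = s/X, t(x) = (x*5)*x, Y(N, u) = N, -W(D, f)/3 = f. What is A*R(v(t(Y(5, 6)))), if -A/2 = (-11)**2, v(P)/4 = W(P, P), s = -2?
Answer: -121/375 ≈ -0.32267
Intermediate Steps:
W(D, f) = -3*f
t(x) = 5*x**2 (t(x) = (5*x)*x = 5*x**2)
v(P) = -12*P (v(P) = 4*(-3*P) = -12*P)
R(X) = -2/X
A = -242 (A = -2*(-11)**2 = -2*121 = -242)
A*R(v(t(Y(5, 6)))) = -(-484)/((-60*5**2)) = -(-484)/((-60*25)) = -(-484)/((-12*125)) = -(-484)/(-1500) = -(-484)*(-1)/1500 = -242*1/750 = -121/375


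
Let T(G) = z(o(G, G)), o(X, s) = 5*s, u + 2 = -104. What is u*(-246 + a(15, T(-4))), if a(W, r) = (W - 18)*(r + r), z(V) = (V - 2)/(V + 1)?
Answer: 509436/19 ≈ 26812.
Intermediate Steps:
u = -106 (u = -2 - 104 = -106)
z(V) = (-2 + V)/(1 + V)
T(G) = (-2 + 5*G)/(1 + 5*G)
a(W, r) = 2*r*(-18 + W) (a(W, r) = (-18 + W)*(2*r) = 2*r*(-18 + W))
u*(-246 + a(15, T(-4))) = -106*(-246 + 2*((-2 + 5*(-4))/(1 + 5*(-4)))*(-18 + 15)) = -106*(-246 + 2*((-2 - 20)/(1 - 20))*(-3)) = -106*(-246 + 2*(-22/(-19))*(-3)) = -106*(-246 + 2*(-1/19*(-22))*(-3)) = -106*(-246 + 2*(22/19)*(-3)) = -106*(-246 - 132/19) = -106*(-4806/19) = 509436/19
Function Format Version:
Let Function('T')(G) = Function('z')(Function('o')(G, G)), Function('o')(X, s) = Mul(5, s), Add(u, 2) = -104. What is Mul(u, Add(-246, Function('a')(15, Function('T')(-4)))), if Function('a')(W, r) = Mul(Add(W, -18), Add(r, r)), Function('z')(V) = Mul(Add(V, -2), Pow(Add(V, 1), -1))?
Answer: Rational(509436, 19) ≈ 26812.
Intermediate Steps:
u = -106 (u = Add(-2, -104) = -106)
Function('z')(V) = Mul(Pow(Add(1, V), -1), Add(-2, V)) (Function('z')(V) = Mul(Add(-2, V), Pow(Add(1, V), -1)) = Mul(Pow(Add(1, V), -1), Add(-2, V)))
Function('T')(G) = Mul(Pow(Add(1, Mul(5, G)), -1), Add(-2, Mul(5, G)))
Function('a')(W, r) = Mul(2, r, Add(-18, W)) (Function('a')(W, r) = Mul(Add(-18, W), Mul(2, r)) = Mul(2, r, Add(-18, W)))
Mul(u, Add(-246, Function('a')(15, Function('T')(-4)))) = Mul(-106, Add(-246, Mul(2, Mul(Pow(Add(1, Mul(5, -4)), -1), Add(-2, Mul(5, -4))), Add(-18, 15)))) = Mul(-106, Add(-246, Mul(2, Mul(Pow(Add(1, -20), -1), Add(-2, -20)), -3))) = Mul(-106, Add(-246, Mul(2, Mul(Pow(-19, -1), -22), -3))) = Mul(-106, Add(-246, Mul(2, Mul(Rational(-1, 19), -22), -3))) = Mul(-106, Add(-246, Mul(2, Rational(22, 19), -3))) = Mul(-106, Add(-246, Rational(-132, 19))) = Mul(-106, Rational(-4806, 19)) = Rational(509436, 19)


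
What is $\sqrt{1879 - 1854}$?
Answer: $5$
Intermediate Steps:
$\sqrt{1879 - 1854} = \sqrt{25} = 5$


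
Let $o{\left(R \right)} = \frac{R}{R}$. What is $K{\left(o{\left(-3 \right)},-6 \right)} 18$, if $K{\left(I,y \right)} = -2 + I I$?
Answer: $-18$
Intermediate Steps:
$o{\left(R \right)} = 1$
$K{\left(I,y \right)} = -2 + I^{2}$
$K{\left(o{\left(-3 \right)},-6 \right)} 18 = \left(-2 + 1^{2}\right) 18 = \left(-2 + 1\right) 18 = \left(-1\right) 18 = -18$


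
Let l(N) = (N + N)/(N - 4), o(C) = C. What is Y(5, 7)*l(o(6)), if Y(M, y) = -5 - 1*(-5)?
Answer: 0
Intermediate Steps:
Y(M, y) = 0 (Y(M, y) = -5 + 5 = 0)
l(N) = 2*N/(-4 + N) (l(N) = (2*N)/(-4 + N) = 2*N/(-4 + N))
Y(5, 7)*l(o(6)) = 0*(2*6/(-4 + 6)) = 0*(2*6/2) = 0*(2*6*(½)) = 0*6 = 0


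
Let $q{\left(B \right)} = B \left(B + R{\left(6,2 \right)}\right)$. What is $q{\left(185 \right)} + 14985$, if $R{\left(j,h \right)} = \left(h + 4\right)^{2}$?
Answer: $55870$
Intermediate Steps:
$R{\left(j,h \right)} = \left(4 + h\right)^{2}$
$q{\left(B \right)} = B \left(36 + B\right)$ ($q{\left(B \right)} = B \left(B + \left(4 + 2\right)^{2}\right) = B \left(B + 6^{2}\right) = B \left(B + 36\right) = B \left(36 + B\right)$)
$q{\left(185 \right)} + 14985 = 185 \left(36 + 185\right) + 14985 = 185 \cdot 221 + 14985 = 40885 + 14985 = 55870$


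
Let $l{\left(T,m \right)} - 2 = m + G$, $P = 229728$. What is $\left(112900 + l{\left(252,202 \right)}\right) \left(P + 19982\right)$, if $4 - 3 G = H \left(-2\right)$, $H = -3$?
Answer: $\frac{84729100100}{3} \approx 2.8243 \cdot 10^{10}$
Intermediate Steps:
$G = - \frac{2}{3}$ ($G = \frac{4}{3} - \frac{\left(-3\right) \left(-2\right)}{3} = \frac{4}{3} - 2 = - \frac{2}{3} \approx -0.66667$)
$l{\left(T,m \right)} = \frac{4}{3} + m$ ($l{\left(T,m \right)} = 2 + \left(m - \frac{2}{3}\right) = 2 + \left(- \frac{2}{3} + m\right) = \frac{4}{3} + m$)
$\left(112900 + l{\left(252,202 \right)}\right) \left(P + 19982\right) = \left(112900 + \left(\frac{4}{3} + 202\right)\right) \left(229728 + 19982\right) = \left(112900 + \frac{610}{3}\right) 249710 = \frac{339310}{3} \cdot 249710 = \frac{84729100100}{3}$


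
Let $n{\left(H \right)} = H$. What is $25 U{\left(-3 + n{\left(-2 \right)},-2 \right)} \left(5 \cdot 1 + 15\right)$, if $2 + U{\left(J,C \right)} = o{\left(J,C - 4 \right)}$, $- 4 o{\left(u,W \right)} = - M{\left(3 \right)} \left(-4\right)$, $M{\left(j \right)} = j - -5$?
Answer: $-5000$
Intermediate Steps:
$M{\left(j \right)} = 5 + j$ ($M{\left(j \right)} = j + 5 = 5 + j$)
$o{\left(u,W \right)} = -8$ ($o{\left(u,W \right)} = - \frac{- (5 + 3) \left(-4\right)}{4} = - \frac{\left(-1\right) 8 \left(-4\right)}{4} = - \frac{\left(-8\right) \left(-4\right)}{4} = \left(- \frac{1}{4}\right) 32 = -8$)
$U{\left(J,C \right)} = -10$ ($U{\left(J,C \right)} = -2 - 8 = -10$)
$25 U{\left(-3 + n{\left(-2 \right)},-2 \right)} \left(5 \cdot 1 + 15\right) = 25 \left(-10\right) \left(5 \cdot 1 + 15\right) = - 250 \left(5 + 15\right) = \left(-250\right) 20 = -5000$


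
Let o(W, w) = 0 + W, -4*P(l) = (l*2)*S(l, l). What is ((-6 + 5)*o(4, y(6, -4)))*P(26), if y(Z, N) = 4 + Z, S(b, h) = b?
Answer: 1352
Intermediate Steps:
P(l) = -l**2/2 (P(l) = -l*2*l/4 = -2*l*l/4 = -l**2/2)
o(W, w) = W
((-6 + 5)*o(4, y(6, -4)))*P(26) = ((-6 + 5)*4)*(-1/2*26**2) = (-1*4)*(-1/2*676) = -4*(-338) = 1352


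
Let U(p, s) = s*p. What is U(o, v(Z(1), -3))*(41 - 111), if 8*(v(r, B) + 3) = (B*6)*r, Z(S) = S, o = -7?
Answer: -5145/2 ≈ -2572.5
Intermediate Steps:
v(r, B) = -3 + 3*B*r/4 (v(r, B) = -3 + ((B*6)*r)/8 = -3 + ((6*B)*r)/8 = -3 + (6*B*r)/8 = -3 + 3*B*r/4)
U(p, s) = p*s
U(o, v(Z(1), -3))*(41 - 111) = (-7*(-3 + (3/4)*(-3)*1))*(41 - 111) = -7*(-3 - 9/4)*(-70) = -7*(-21/4)*(-70) = (147/4)*(-70) = -5145/2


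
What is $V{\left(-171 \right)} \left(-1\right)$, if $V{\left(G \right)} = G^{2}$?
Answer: $-29241$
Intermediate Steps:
$V{\left(-171 \right)} \left(-1\right) = \left(-171\right)^{2} \left(-1\right) = 29241 \left(-1\right) = -29241$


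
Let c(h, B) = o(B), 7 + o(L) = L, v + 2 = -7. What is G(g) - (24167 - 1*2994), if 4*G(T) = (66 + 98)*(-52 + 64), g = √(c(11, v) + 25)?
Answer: -20681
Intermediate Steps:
v = -9 (v = -2 - 7 = -9)
o(L) = -7 + L
c(h, B) = -7 + B
g = 3 (g = √((-7 - 9) + 25) = √(-16 + 25) = √9 = 3)
G(T) = 492 (G(T) = ((66 + 98)*(-52 + 64))/4 = (164*12)/4 = (¼)*1968 = 492)
G(g) - (24167 - 1*2994) = 492 - (24167 - 1*2994) = 492 - (24167 - 2994) = 492 - 1*21173 = 492 - 21173 = -20681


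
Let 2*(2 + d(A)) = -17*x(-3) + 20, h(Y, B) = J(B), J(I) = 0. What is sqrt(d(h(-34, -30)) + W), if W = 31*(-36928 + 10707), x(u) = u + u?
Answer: 2*I*sqrt(203198) ≈ 901.55*I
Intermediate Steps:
h(Y, B) = 0
x(u) = 2*u
d(A) = 59 (d(A) = -2 + (-34*(-3) + 20)/2 = -2 + (-17*(-6) + 20)/2 = -2 + (102 + 20)/2 = -2 + (1/2)*122 = -2 + 61 = 59)
W = -812851 (W = 31*(-26221) = -812851)
sqrt(d(h(-34, -30)) + W) = sqrt(59 - 812851) = sqrt(-812792) = 2*I*sqrt(203198)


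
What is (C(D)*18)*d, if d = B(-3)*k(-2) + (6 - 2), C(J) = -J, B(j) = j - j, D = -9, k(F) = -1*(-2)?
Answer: 648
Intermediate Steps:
k(F) = 2
B(j) = 0
d = 4 (d = 0*2 + (6 - 2) = 0 + 4 = 4)
(C(D)*18)*d = (-1*(-9)*18)*4 = (9*18)*4 = 162*4 = 648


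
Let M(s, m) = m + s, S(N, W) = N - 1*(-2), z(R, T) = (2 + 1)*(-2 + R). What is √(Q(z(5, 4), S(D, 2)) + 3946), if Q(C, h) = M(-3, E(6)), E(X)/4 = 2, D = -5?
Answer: 3*√439 ≈ 62.857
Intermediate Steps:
z(R, T) = -6 + 3*R (z(R, T) = 3*(-2 + R) = -6 + 3*R)
E(X) = 8 (E(X) = 4*2 = 8)
S(N, W) = 2 + N (S(N, W) = N + 2 = 2 + N)
Q(C, h) = 5 (Q(C, h) = 8 - 3 = 5)
√(Q(z(5, 4), S(D, 2)) + 3946) = √(5 + 3946) = √3951 = 3*√439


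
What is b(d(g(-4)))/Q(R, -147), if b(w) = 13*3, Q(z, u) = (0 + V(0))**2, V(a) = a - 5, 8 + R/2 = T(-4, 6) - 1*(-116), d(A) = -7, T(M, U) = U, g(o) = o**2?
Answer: 39/25 ≈ 1.5600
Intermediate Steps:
R = 228 (R = -16 + 2*(6 - 1*(-116)) = -16 + 2*(6 + 116) = -16 + 2*122 = -16 + 244 = 228)
V(a) = -5 + a
Q(z, u) = 25 (Q(z, u) = (0 + (-5 + 0))**2 = (0 - 5)**2 = (-5)**2 = 25)
b(w) = 39
b(d(g(-4)))/Q(R, -147) = 39/25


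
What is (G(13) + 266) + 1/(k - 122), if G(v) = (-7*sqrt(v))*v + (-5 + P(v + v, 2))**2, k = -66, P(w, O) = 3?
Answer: 50759/188 - 91*sqrt(13) ≈ -58.110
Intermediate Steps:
G(v) = 4 - 7*v**(3/2) (G(v) = (-7*sqrt(v))*v + (-5 + 3)**2 = -7*v**(3/2) + (-2)**2 = -7*v**(3/2) + 4 = 4 - 7*v**(3/2))
(G(13) + 266) + 1/(k - 122) = ((4 - 91*sqrt(13)) + 266) + 1/(-66 - 122) = ((4 - 91*sqrt(13)) + 266) + 1/(-188) = ((4 - 91*sqrt(13)) + 266) - 1/188 = (270 - 91*sqrt(13)) - 1/188 = 50759/188 - 91*sqrt(13)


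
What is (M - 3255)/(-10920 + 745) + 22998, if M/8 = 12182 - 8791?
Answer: 233980777/10175 ≈ 22996.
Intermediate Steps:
M = 27128 (M = 8*(12182 - 8791) = 8*3391 = 27128)
(M - 3255)/(-10920 + 745) + 22998 = (27128 - 3255)/(-10920 + 745) + 22998 = 23873/(-10175) + 22998 = 23873*(-1/10175) + 22998 = -23873/10175 + 22998 = 233980777/10175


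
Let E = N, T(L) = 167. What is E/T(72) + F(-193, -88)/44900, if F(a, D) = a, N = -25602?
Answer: -1149562031/7498300 ≈ -153.31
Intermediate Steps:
E = -25602
E/T(72) + F(-193, -88)/44900 = -25602/167 - 193/44900 = -1149562031/7498300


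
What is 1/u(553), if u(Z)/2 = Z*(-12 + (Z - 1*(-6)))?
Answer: 1/604982 ≈ 1.6529e-6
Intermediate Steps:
u(Z) = 2*Z*(-6 + Z) (u(Z) = 2*(Z*(-12 + (Z - 1*(-6)))) = 2*(Z*(-12 + (Z + 6))) = 2*(Z*(-12 + (6 + Z))) = 2*(Z*(-6 + Z)) = 2*Z*(-6 + Z))
1/u(553) = 1/(2*553*(-6 + 553)) = 1/(2*553*547) = 1/604982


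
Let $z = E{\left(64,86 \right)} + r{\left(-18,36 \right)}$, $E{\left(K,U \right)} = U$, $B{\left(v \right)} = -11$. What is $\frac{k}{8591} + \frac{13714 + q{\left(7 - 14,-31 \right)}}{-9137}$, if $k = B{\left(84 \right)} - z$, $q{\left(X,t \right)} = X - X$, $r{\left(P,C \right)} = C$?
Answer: $- \frac{119032195}{78495967} \approx -1.5164$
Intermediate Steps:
$q{\left(X,t \right)} = 0$
$z = 122$ ($z = 86 + 36 = 122$)
$k = -133$ ($k = -11 - 122 = -133$)
$\frac{k}{8591} + \frac{13714 + q{\left(7 - 14,-31 \right)}}{-9137} = - \frac{133}{8591} + \frac{13714 + 0}{-9137} = \left(-133\right) \frac{1}{8591} + 13714 \left(- \frac{1}{9137}\right) = - \frac{133}{8591} - \frac{13714}{9137} = - \frac{119032195}{78495967}$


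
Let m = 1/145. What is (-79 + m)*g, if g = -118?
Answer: 1351572/145 ≈ 9321.2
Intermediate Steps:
m = 1/145 ≈ 0.0068966
(-79 + m)*g = (-79 + 1/145)*(-118) = -11454/145*(-118) = 1351572/145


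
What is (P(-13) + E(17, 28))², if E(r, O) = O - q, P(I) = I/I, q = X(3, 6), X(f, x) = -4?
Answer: 1089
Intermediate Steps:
q = -4
P(I) = 1
E(r, O) = 4 + O (E(r, O) = O - 1*(-4) = O + 4 = 4 + O)
(P(-13) + E(17, 28))² = (1 + (4 + 28))² = (1 + 32)² = 33² = 1089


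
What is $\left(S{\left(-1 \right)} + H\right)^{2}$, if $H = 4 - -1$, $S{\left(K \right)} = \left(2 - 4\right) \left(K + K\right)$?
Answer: $81$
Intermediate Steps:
$S{\left(K \right)} = - 4 K$ ($S{\left(K \right)} = - 2 \cdot 2 K = - 4 K$)
$H = 5$ ($H = 4 + 1 = 5$)
$\left(S{\left(-1 \right)} + H\right)^{2} = \left(\left(-4\right) \left(-1\right) + 5\right)^{2} = \left(4 + 5\right)^{2} = 9^{2} = 81$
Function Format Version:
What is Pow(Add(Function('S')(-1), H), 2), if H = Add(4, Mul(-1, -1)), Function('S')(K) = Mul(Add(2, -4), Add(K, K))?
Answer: 81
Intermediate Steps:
Function('S')(K) = Mul(-4, K) (Function('S')(K) = Mul(-2, Mul(2, K)) = Mul(-4, K))
H = 5 (H = Add(4, 1) = 5)
Pow(Add(Function('S')(-1), H), 2) = Pow(Add(Mul(-4, -1), 5), 2) = Pow(Add(4, 5), 2) = Pow(9, 2) = 81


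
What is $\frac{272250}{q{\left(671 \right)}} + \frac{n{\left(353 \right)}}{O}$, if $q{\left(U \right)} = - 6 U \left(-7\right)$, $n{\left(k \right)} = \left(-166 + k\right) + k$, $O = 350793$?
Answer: $\frac{160805745}{16643179} \approx 9.662$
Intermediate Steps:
$n{\left(k \right)} = -166 + 2 k$
$q{\left(U \right)} = 42 U$
$\frac{272250}{q{\left(671 \right)}} + \frac{n{\left(353 \right)}}{O} = \frac{272250}{42 \cdot 671} + \frac{-166 + 2 \cdot 353}{350793} = \frac{272250}{28182} + \left(-166 + 706\right) \frac{1}{350793} = 272250 \cdot \frac{1}{28182} + 540 \cdot \frac{1}{350793} = \frac{4125}{427} + \frac{60}{38977} = \frac{160805745}{16643179}$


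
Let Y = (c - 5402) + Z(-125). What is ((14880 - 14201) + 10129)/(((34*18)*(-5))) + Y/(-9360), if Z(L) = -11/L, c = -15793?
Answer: -6303203/4972500 ≈ -1.2676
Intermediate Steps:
Y = -2649364/125 (Y = (-15793 - 5402) - 11/(-125) = -21195 - 11*(-1/125) = -21195 + 11/125 = -2649364/125 ≈ -21195.)
((14880 - 14201) + 10129)/(((34*18)*(-5))) + Y/(-9360) = ((14880 - 14201) + 10129)/(((34*18)*(-5))) - 2649364/125/(-9360) = (679 + 10129)/((612*(-5))) - 2649364/125*(-1/9360) = 10808/(-3060) + 662341/292500 = 10808*(-1/3060) + 662341/292500 = -2702/765 + 662341/292500 = -6303203/4972500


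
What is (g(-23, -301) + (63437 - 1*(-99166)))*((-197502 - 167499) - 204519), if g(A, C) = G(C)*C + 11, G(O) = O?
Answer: -144211006800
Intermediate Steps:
g(A, C) = 11 + C² (g(A, C) = C*C + 11 = C² + 11 = 11 + C²)
(g(-23, -301) + (63437 - 1*(-99166)))*((-197502 - 167499) - 204519) = ((11 + (-301)²) + (63437 - 1*(-99166)))*((-197502 - 167499) - 204519) = ((11 + 90601) + (63437 + 99166))*(-365001 - 204519) = (90612 + 162603)*(-569520) = 253215*(-569520) = -144211006800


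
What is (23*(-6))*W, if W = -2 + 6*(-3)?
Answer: 2760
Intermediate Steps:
W = -20 (W = -2 - 18 = -20)
(23*(-6))*W = (23*(-6))*(-20) = -138*(-20) = 2760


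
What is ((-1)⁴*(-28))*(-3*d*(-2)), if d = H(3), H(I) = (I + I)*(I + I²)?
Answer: -12096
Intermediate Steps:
H(I) = 2*I*(I + I²) (H(I) = (2*I)*(I + I²) = 2*I*(I + I²))
d = 72 (d = 2*3²*(1 + 3) = 2*9*4 = 72)
((-1)⁴*(-28))*(-3*d*(-2)) = ((-1)⁴*(-28))*(-3*72*(-2)) = (1*(-28))*(-216*(-2)) = -28*432 = -12096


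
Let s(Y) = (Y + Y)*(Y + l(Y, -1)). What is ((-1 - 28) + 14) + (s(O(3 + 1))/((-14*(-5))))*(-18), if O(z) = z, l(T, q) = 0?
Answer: -813/35 ≈ -23.229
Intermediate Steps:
s(Y) = 2*Y**2 (s(Y) = (Y + Y)*(Y + 0) = (2*Y)*Y = 2*Y**2)
((-1 - 28) + 14) + (s(O(3 + 1))/((-14*(-5))))*(-18) = ((-1 - 28) + 14) + ((2*(3 + 1)**2)/((-14*(-5))))*(-18) = (-29 + 14) + ((2*4**2)/70)*(-18) = -15 + ((2*16)*(1/70))*(-18) = -15 + (32*(1/70))*(-18) = -15 + (16/35)*(-18) = -15 - 288/35 = -813/35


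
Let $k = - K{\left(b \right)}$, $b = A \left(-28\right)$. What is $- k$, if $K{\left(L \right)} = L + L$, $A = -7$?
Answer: $392$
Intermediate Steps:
$b = 196$ ($b = \left(-7\right) \left(-28\right) = 196$)
$K{\left(L \right)} = 2 L$
$k = -392$ ($k = - 2 \cdot 196 = \left(-1\right) 392 = -392$)
$- k = \left(-1\right) \left(-392\right) = 392$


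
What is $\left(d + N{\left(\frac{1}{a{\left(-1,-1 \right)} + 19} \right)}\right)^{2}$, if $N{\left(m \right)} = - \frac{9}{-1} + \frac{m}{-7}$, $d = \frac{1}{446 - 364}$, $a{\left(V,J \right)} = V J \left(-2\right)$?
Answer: $\frac{7719203881}{95218564} \approx 81.068$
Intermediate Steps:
$a{\left(V,J \right)} = - 2 J V$ ($a{\left(V,J \right)} = J V \left(-2\right) = - 2 J V$)
$d = \frac{1}{82} \approx 0.012195$
$N{\left(m \right)} = 9 - \frac{m}{7}$ ($N{\left(m \right)} = \left(-9\right) \left(-1\right) + m \left(- \frac{1}{7}\right) = 9 - \frac{m}{7}$)
$\left(d + N{\left(\frac{1}{a{\left(-1,-1 \right)} + 19} \right)}\right)^{2} = \left(\frac{1}{82} + \left(9 - \frac{1}{7 \left(\left(-2\right) \left(-1\right) \left(-1\right) + 19\right)}\right)\right)^{2} = \left(\frac{1}{82} + \left(9 - \frac{1}{7 \left(-2 + 19\right)}\right)\right)^{2} = \left(\frac{1}{82} + \left(9 - \frac{1}{7 \cdot 17}\right)\right)^{2} = \left(\frac{1}{82} + \left(9 - \frac{1}{119}\right)\right)^{2} = \left(\frac{1}{82} + \frac{1070}{119}\right)^{2} = \left(\frac{87859}{9758}\right)^{2} = \frac{7719203881}{95218564}$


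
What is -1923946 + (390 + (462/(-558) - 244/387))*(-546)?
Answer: -8542222660/3999 ≈ -2.1361e+6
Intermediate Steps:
-1923946 + (390 + (462/(-558) - 244/387))*(-546) = -1923946 + (390 + (462*(-1/558) - 244*1/387))*(-546) = -1923946 + (390 + (-77/93 - 244/387))*(-546) = -1923946 + (390 - 17497/11997)*(-546) = -1923946 + (4661333/11997)*(-546) = -1923946 - 848362606/3999 = -8542222660/3999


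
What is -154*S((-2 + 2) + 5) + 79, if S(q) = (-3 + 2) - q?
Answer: 1003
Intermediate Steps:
S(q) = -1 - q
-154*S((-2 + 2) + 5) + 79 = -154*(-1 - ((-2 + 2) + 5)) + 79 = -154*(-1 - (0 + 5)) + 79 = -154*(-1 - 1*5) + 79 = -154*(-1 - 5) + 79 = -154*(-6) + 79 = 924 + 79 = 1003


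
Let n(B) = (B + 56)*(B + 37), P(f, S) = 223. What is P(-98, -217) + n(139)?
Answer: 34543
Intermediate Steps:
n(B) = (37 + B)*(56 + B) (n(B) = (56 + B)*(37 + B) = (37 + B)*(56 + B))
P(-98, -217) + n(139) = 223 + (2072 + 139² + 93*139) = 223 + (2072 + 19321 + 12927) = 223 + 34320 = 34543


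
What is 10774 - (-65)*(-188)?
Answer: -1446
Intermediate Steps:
10774 - (-65)*(-188) = 10774 - 1*12220 = 10774 - 12220 = -1446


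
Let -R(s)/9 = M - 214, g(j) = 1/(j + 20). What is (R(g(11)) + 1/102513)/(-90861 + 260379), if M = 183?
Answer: 14300564/8688899367 ≈ 0.0016458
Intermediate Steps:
g(j) = 1/(20 + j)
R(s) = 279 (R(s) = -9*(183 - 214) = -9*(-31) = 279)
(R(g(11)) + 1/102513)/(-90861 + 260379) = (279 + 1/102513)/(-90861 + 260379) = (279 + 1/102513)/169518 = (28601128/102513)*(1/169518) = 14300564/8688899367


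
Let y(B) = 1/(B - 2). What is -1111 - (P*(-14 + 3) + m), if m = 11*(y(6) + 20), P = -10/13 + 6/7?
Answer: -485133/364 ≈ -1332.8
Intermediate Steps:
y(B) = 1/(-2 + B)
P = 8/91 (P = -10*1/13 + 6*(1/7) = -10/13 + 6/7 = 8/91 ≈ 0.087912)
m = 891/4 (m = 11*(1/(-2 + 6) + 20) = 11*(1/4 + 20) = 11*(81/4) = 891/4 ≈ 222.75)
-1111 - (P*(-14 + 3) + m) = -1111 - (8*(-14 + 3)/91 + 891/4) = -1111 - ((8/91)*(-11) + 891/4) = -1111 - (-88/91 + 891/4) = -1111 - 1*80729/364 = -1111 - 80729/364 = -485133/364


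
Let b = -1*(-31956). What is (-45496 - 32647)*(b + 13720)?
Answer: -3569259668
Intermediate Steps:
b = 31956
(-45496 - 32647)*(b + 13720) = (-45496 - 32647)*(31956 + 13720) = -78143*45676 = -3569259668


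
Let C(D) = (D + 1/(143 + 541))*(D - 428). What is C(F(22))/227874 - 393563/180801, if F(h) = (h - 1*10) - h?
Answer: -1125952444469/521864729604 ≈ -2.1576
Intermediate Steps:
F(h) = -10 (F(h) = (h - 10) - h = (-10 + h) - h = -10)
C(D) = (-428 + D)*(1/684 + D) (C(D) = (D + 1/684)*(-428 + D) = (1/684 + D)*(-428 + D) = (-428 + D)*(1/684 + D))
C(F(22))/227874 - 393563/180801 = (-107/171 + (-10)² - 292751/684*(-10))/227874 - 393563/180801 = (-107/171 + 100 + 1463755/342)*(1/227874) - 393563*1/180801 = (499247/114)*(1/227874) - 393563/180801 = 499247/25977636 - 393563/180801 = -1125952444469/521864729604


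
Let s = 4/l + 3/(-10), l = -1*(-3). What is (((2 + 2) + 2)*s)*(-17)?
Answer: -527/5 ≈ -105.40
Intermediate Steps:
l = 3
s = 31/30 (s = 4/3 + 3/(-10) = 4*(1/3) + 3*(-1/10) = 4/3 - 3/10 = 31/30 ≈ 1.0333)
(((2 + 2) + 2)*s)*(-17) = (((2 + 2) + 2)*(31/30))*(-17) = ((4 + 2)*(31/30))*(-17) = (6*(31/30))*(-17) = (31/5)*(-17) = -527/5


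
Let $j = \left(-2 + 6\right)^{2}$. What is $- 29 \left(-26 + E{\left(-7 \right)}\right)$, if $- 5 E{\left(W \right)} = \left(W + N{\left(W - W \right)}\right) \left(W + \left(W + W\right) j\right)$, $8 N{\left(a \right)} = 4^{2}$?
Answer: $7453$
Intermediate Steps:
$N{\left(a \right)} = 2$ ($N{\left(a \right)} = \frac{4^{2}}{8} = \frac{1}{8} \cdot 16 = 2$)
$j = 16$ ($j = 4^{2} = 16$)
$E{\left(W \right)} = - \frac{33 W \left(2 + W\right)}{5}$ ($E{\left(W \right)} = - \frac{\left(W + 2\right) \left(W + \left(W + W\right) 16\right)}{5} = - \frac{\left(2 + W\right) \left(W + 2 W 16\right)}{5} = - \frac{\left(2 + W\right) \left(W + 32 W\right)}{5} = - \frac{\left(2 + W\right) 33 W}{5} = - \frac{33 W \left(2 + W\right)}{5}$)
$- 29 \left(-26 + E{\left(-7 \right)}\right) = - 29 \left(-26 - - \frac{231 \left(2 - 7\right)}{5}\right) = - 29 \left(-26 - \left(- \frac{231}{5}\right) \left(-5\right)\right) = - 29 \left(-26 - 231\right) = \left(-29\right) \left(-257\right) = 7453$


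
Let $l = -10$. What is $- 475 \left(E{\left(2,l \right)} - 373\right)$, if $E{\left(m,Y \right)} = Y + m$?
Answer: $180975$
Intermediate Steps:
$- 475 \left(E{\left(2,l \right)} - 373\right) = - 475 \left(\left(-10 + 2\right) - 373\right) = - 475 \left(-8 - 373\right) = \left(-475\right) \left(-381\right) = 180975$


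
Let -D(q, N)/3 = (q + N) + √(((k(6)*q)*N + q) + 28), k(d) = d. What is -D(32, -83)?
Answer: -153 + 378*I ≈ -153.0 + 378.0*I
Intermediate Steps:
D(q, N) = -3*N - 3*q - 3*√(28 + q + 6*N*q) (D(q, N) = -3*((q + N) + √(((6*q)*N + q) + 28)) = -3*((N + q) + √((6*N*q + q) + 28)) = -3*((N + q) + √((q + 6*N*q) + 28)) = -3*((N + q) + √(28 + q + 6*N*q)) = -3*(N + q + √(28 + q + 6*N*q)) = -3*N - 3*q - 3*√(28 + q + 6*N*q))
-D(32, -83) = -(-3*(-83) - 3*32 - 3*√(28 + 32 + 6*(-83)*32)) = -(249 - 96 - 3*√(28 + 32 - 15936)) = -(249 - 96 - 378*I) = -(153 - 378*I) = -153 + 378*I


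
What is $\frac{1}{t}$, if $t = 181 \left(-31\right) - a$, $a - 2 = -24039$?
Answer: $\frac{1}{18426} \approx 5.4271 \cdot 10^{-5}$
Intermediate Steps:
$a = -24037$ ($a = 2 - 24039 = -24037$)
$t = 18426$ ($t = 181 \left(-31\right) - -24037 = -5611 + 24037 = 18426$)
$\frac{1}{t} = \frac{1}{18426}$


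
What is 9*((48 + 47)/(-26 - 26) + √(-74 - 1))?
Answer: -855/52 + 45*I*√3 ≈ -16.442 + 77.942*I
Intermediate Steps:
9*((48 + 47)/(-26 - 26) + √(-74 - 1)) = 9*(95/(-52) + √(-75)) = 9*(95*(-1/52) + 5*I*√3) = 9*(-95/52 + 5*I*√3) = -855/52 + 45*I*√3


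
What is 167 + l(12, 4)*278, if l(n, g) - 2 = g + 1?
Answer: 2113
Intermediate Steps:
l(n, g) = 3 + g (l(n, g) = 2 + (g + 1) = 2 + (1 + g) = 3 + g)
167 + l(12, 4)*278 = 167 + (3 + 4)*278 = 167 + 7*278 = 167 + 1946 = 2113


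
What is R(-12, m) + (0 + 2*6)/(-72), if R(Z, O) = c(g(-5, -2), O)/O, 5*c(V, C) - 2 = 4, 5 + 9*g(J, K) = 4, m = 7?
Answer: 1/210 ≈ 0.0047619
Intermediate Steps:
g(J, K) = -⅑ (g(J, K) = -5/9 + (⅑)*4 = -5/9 + 4/9 = -⅑)
c(V, C) = 6/5 (c(V, C) = ⅖ + (⅕)*4 = ⅖ + ⅘ = 6/5)
R(Z, O) = 6/(5*O)
R(-12, m) + (0 + 2*6)/(-72) = (6/5)/7 + (0 + 2*6)/(-72) = (6/5)*(⅐) + (0 + 12)*(-1/72) = 6/35 + 12*(-1/72) = 6/35 - ⅙ = 1/210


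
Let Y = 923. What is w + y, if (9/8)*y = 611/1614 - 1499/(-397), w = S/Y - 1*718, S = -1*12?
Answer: -1901083507910/2661388353 ≈ -714.32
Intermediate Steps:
S = -12
w = -662726/923 (w = -12/923 - 1*718 = -12*1/923 - 718 = -12/923 - 718 = -662726/923 ≈ -718.01)
y = 10647812/2883411 (y = 8*(611/1614 - 1499/(-397))/9 = 8*(611*(1/1614) - 1499*(-1/397))/9 = 8*(611/1614 + 1499/397)/9 = (8/9)*(2661953/640758) = 10647812/2883411 ≈ 3.6928)
w + y = -662726/923 + 10647812/2883411 = -1901083507910/2661388353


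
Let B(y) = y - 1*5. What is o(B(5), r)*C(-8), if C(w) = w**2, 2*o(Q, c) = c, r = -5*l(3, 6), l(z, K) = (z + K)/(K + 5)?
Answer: -1440/11 ≈ -130.91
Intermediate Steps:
l(z, K) = (K + z)/(5 + K)
r = -45/11 (r = -5*(6 + 3)/(5 + 6) = -5*9/11 = -45/11 ≈ -4.0909)
B(y) = -5 + y (B(y) = y - 5 = -5 + y)
o(Q, c) = c/2
o(B(5), r)*C(-8) = ((1/2)*(-45/11))*(-8)**2 = -45/22*64 = -1440/11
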